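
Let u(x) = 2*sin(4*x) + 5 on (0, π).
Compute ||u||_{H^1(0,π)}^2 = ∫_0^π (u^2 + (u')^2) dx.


||u||_{H^1(0,π)}^2 = 59*π

u'(x) = 8*cos(4*x).
Expand u² and (u')² and integrate term by term on (0, π), using: for integers n ≥ 1, ∫_0^π sin²(nx) dx = ∫_0^π cos²(nx) dx = π/2; for n ≠ n', ∫_0^π sin(nx)sin(n'x) dx = ∫_0^π cos(nx)cos(n'x) dx = 0; and by product-to-sum, ∫_0^π sin(nx)cos(n'x) dx = ½∫_0^π [sin((n+n')x) + sin((n−n')x)] dx, which is 0 when n+n' is even and 2n/(n²−n'²) when n+n' is odd (it need not vanish on (0, π)). For the constant mode: ∫_0^π 1 dx = π, ∫_0^π cos(nx) dx = 0, ∫_0^π sin(nx) dx = (1−(−1)^n)/n.
  u² squared terms: (5)²·∫1 dx = 25·π = 25*π;  (2)²·∫sin(4x)² dx = 4·π/2 = 2*π.
  u² cross terms: 2·(5)·(2)·∫1·sin(4x) dx = 20·(0) = 0.
  So ∫_0^π u² dx = 25*π + 2*π + 0 = 27*π.
  (u')² squared terms: (8)²·∫cos(4x)² dx = 64·π/2 = 32*π.
  So ∫_0^π (u')² dx = 32*π.
||u||_{H^1}^2 = (27*π) + (32*π) = 59*π.


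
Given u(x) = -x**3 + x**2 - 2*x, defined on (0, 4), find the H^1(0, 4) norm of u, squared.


||u||_{H^1}^2 = 335696/105

The H^1 norm (squared) on an interval (0, L) is
  ||u||_{H^1}^2 = ∫_0^L u(x)^2 dx + ∫_0^L u'(x)^2 dx.
Compute u'(x) = -3*x**2 + 2*x - 2.
Then u(x)^2 = x**6 - 2*x**5 + 5*x**4 - 4*x**3 + 4*x**2 and u'(x)^2 = 9*x**4 - 12*x**3 + 16*x**2 - 8*x + 4.
Integrate each monomial from 0 to 4 using ∫_0^4 c·x^n dx = c·4^(n+1)/(n+1):
  ∫_0^4 u(x)^2 dx = ∫_0^4 (x^6 - 2*x^5 + 5*x^4 - 4*x^3 + 4*x^2) dx. Term by term:
    ∫_0^4 x^6 dx = 16384/7;  ∫_0^4 -2*x^5 dx = -4096/3;  ∫_0^4 5*x^4 dx = 1024;
    ∫_0^4 -4*x^3 dx = -256;  ∫_0^4 4*x^2 dx = 256/3.
  Sum: 16384/7 − 4096/3 + 1024 − 256 + 256/3 = 12800/7.
  ∫_0^4 u'(x)^2 dx = ∫_0^4 (9*x^4 - 12*x^3 + 16*x^2 - 8*x + 4) dx. Term by term:
    ∫_0^4 9*x^4 dx = 9216/5;  ∫_0^4 -12*x^3 dx = -768;  ∫_0^4 16*x^2 dx = 1024/3;
    ∫_0^4 -8*x dx = -64;  ∫_0^4 4 dx = 16.
  Sum: 9216/5 − 768 + 1024/3 − 64 + 16 = 20528/15.
Adding: ||u||_{H^1}^2 = 12800/7 + 20528/15 = 335696/105.


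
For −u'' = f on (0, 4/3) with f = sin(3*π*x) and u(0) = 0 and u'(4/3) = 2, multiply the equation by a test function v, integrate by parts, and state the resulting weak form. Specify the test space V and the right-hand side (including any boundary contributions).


V = {v ∈ H^1(0, 4/3) : v(0) = 0} (test functions vanish at x = 0 where u is specified); weak form: ∫_0^4/3 u'v' dx = ∫_0^4/3 (sin(3*π*x)) v dx + 2·v(4/3) for all v ∈ V.

Multiply both sides by a test function v and integrate from 0 to 4/3:
  ∫_0^4/3 −u''(x) v(x) dx = ∫_0^4/3 f(x) v(x) dx.
Integrate the LHS by parts once:
  ∫_0^4/3 −u'' v dx = −[u'(x) v(x)]_0^4/3 + ∫_0^4/3 u'(x) v'(x) dx.
Thus ∫_0^4/3 u'(x) v'(x) dx = ∫_0^4/3 f(x) v(x) dx + [u'(x) v(x)]_0^4/3.
Choose V so that boundary terms are either known or forced to vanish.
Mixed BC: u(0) = 0 (Dirichlet) and u'(4/3) = 2 (Neumann). Define V = {v ∈ H^1(0, 4/3) : v(0) = 0}. Then [u' v]_0^4/3 = u'(4/3)·v(4/3) − u'(0)·0 = 2·v(4/3).
Weak formulation: find u (satisfying any essential BC) such that ∫_0^4/3 u'(x) v'(x) dx = ∫_0^4/3 f v dx + 2·v(4/3) for all v ∈ V (Dirichlet at 0 absorbed into V; Neumann datum at x = 4/3 contributes the boundary term).
Substituting f(x) = sin(3*π*x), the right-hand side is ∫_0^4/3 (sin(3*π*x)) v dx + 2·v(4/3).


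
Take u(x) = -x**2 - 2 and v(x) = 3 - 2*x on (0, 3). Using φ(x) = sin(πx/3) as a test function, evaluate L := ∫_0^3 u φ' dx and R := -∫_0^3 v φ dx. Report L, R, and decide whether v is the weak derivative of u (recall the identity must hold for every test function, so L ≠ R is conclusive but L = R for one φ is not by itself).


LHS = 18/π, RHS = 0. No, v is not the weak derivative of u.

u(x) = -x**2 - 2, classical derivative u'(x) = -2*x.
φ(x) = sin(πx/3), so φ'(x) = π*cos(π*x/3)/3.
Note φ(0) = φ(3) = 0, so the boundary term u·φ vanishes.
LHS = ∫_0^3 u(x) φ'(x) dx = ∫_0^3 (-π*x^2*cos(π*x/3)/3 - 2*π*cos(π*x/3)/3) dx. Term by term:
  ∫_0^3 -2*π*cos(π*x/3)/3 dx = 0;  ∫_0^3 -π*x^2*cos(π*x/3)/3 dx = 18/π.
Sum: 0 + 18/π = 18/π.
So LHS = 18/π.
∫_0^3 v(x) φ(x) dx = ∫_0^3 (-2*x*sin(π*x/3) + 3*sin(π*x/3)) dx. Term by term:
  ∫_0^3 3*sin(π*x/3) dx = 18/π;  ∫_0^3 -2*x*sin(π*x/3) dx = -18/π.
Sum: 18/π − 18/π = 0.
So RHS = -∫_0^3 v(x) φ(x) dx = 0.
LHS − RHS = 18/π ≠ 0, so the identity fails.
(For a valid weak derivative the identity must hold for EVERY test function, in particular this one. The failure shows v is NOT the weak derivative of u.)
Correct weak derivative would be u'(x) = -2*x.


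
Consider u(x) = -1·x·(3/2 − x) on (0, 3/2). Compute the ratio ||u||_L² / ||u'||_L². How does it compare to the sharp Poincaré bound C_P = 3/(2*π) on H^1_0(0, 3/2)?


||u||_L² / ||u'||_L² = 3*sqrt(10)/20 < C_P = 3/(2*π).

u(x) = -1·x·(3/2 − x), so u'(x) = 2*x - 3/2.
u(x) = -1·x·(3/2 − x) vanishes at x = 0 and x = 3/2, so u ∈ H^1_0(0, 3/2). Differentiate via the product rule and integrate the resulting polynomials term by term.
  ∫_0^3/2 u² dx = ∫_0^3/2 (x^4 - 3*x^3 + 9*x^2/4) dx. Term by term:
    ∫_0^3/2 x^4 dx = 243/160;  ∫_0^3/2 -3*x^3 dx = -243/64;  ∫_0^3/2 9*x^2/4 dx = 81/32.
  Sum: 243/160 − 243/64 + 81/32 = 81/320.
  ∫_0^3/2 (u')² dx = ∫_0^3/2 (4*x^2 - 6*x + 9/4) dx. Term by term:
    ∫_0^3/2 4*x^2 dx = 9/2;  ∫_0^3/2 -6*x dx = -27/4;  ∫_0^3/2 9/4 dx = 27/8.
  Sum: 9/2 − 27/4 + 27/8 = 9/8.
∫_0^3/2 u² dx = 81/320, so ||u||_L² = 9*sqrt(5)/40.
∫_0^3/2 (u')² dx = 9/8, so ||u'||_L² = 3*sqrt(2)/4.
Ratio ||u||_L² / ||u'||_L² = 3*sqrt(10)/20.
Sharp Poincaré constant on H^1_0(0, 3/2) is C_P = L/π = 3/(2*π), achieved by sin(2*π/3·x).
A polynomial bump cannot attain the sharp Poincaré constant (only the first sine eigenfunction does), so the ratio is strictly less than C_P, consistent with ||u||_L² ≤ C_P ||u'||_L².


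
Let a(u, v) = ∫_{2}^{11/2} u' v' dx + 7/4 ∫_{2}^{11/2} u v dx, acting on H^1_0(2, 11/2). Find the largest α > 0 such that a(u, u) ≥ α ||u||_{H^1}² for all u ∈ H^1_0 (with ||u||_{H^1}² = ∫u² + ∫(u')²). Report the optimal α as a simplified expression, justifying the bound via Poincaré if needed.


α = 1

Coercivity of a(·,·) on H^1_0(2, 11/2) means a(u, u) ≥ α ||u||_{H^1}² for every u ∈ H^1_0.
The interval has length L = 7/2, and Poincaré/coercivity depend only on L. Here a(u, u) = ∫(u')² + (7/4)·∫u².
Here c = 7/4 ≥ 1, so a(u,u) = ∫(u')² + c∫u² ≥ ∫(u')² + ∫u² = ||u||_{H^1}², i.e. α = 1 works. No larger α is possible: a(u,u) ≥ α||u||_{H^1}² means (1−α)∫(u')² ≥ (α−c)∫u², and for the modes u_n = sin(nπ(x−x₀)/L) (x₀ the left endpoint) one has ∫u_n²/∫(u_n')² = (L/(nπ))² → 0, so a(u_n,u_n)/||u_n||_{H^1}² → 1. Hence the optimal constant is α = 1.
Therefore α = 1.


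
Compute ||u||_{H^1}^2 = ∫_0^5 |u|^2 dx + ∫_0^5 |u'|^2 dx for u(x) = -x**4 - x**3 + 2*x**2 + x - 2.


||u||_{H^1}^2 = 124099775/252

The H^1 norm (squared) on an interval (0, L) is
  ||u||_{H^1}^2 = ∫_0^L u(x)^2 dx + ∫_0^L u'(x)^2 dx.
Compute u'(x) = -4*x**3 - 3*x**2 + 4*x + 1.
Then u(x)^2 = x**8 + 2*x**7 - 3*x**6 - 6*x**5 + 6*x**4 + 8*x**3 - 7*x**2 - 4*x + 4 and u'(x)^2 = 16*x**6 + 24*x**5 - 23*x**4 - 32*x**3 + 10*x**2 + 8*x + 1.
Integrate each monomial from 0 to 5 using ∫_0^5 c·x^n dx = c·5^(n+1)/(n+1):
  ∫_0^5 u(x)^2 dx = ∫_0^5 (x^8 + 2*x^7 - 3*x^6 - 6*x^5 + 6*x^4 + 8*x^3 - 7*x^2 - 4*x + 4) dx. Term by term:
    ∫_0^5 x^8 dx = 1953125/9;  ∫_0^5 2*x^7 dx = 390625/4;  ∫_0^5 -3*x^6 dx = -234375/7;
    ∫_0^5 -6*x^5 dx = -15625;  ∫_0^5 6*x^4 dx = 3750;  ∫_0^5 8*x^3 dx = 1250;
    ∫_0^5 -7*x^2 dx = -875/3;  ∫_0^5 -4*x dx = -50;  ∫_0^5 4 dx = 20.
  Sum: 1953125/9 + 390625/4 − 234375/7 − 15625 + 3750 + 1250 − 875/3 − 50 + 20 = 68100815/252.
  ∫_0^5 u'(x)^2 dx = ∫_0^5 (16*x^6 + 24*x^5 - 23*x^4 - 32*x^3 + 10*x^2 + 8*x + 1) dx. Term by term:
    ∫_0^5 16*x^6 dx = 1250000/7;  ∫_0^5 24*x^5 dx = 62500;  ∫_0^5 -23*x^4 dx = -14375;
    ∫_0^5 -32*x^3 dx = -5000;  ∫_0^5 10*x^2 dx = 1250/3;  ∫_0^5 8*x dx = 100;
    ∫_0^5 1 dx = 5.
  Sum: 1250000/7 + 62500 − 14375 − 5000 + 1250/3 + 100 + 5 = 4666580/21.
Adding: ||u||_{H^1}^2 = 68100815/252 + 4666580/21 = 124099775/252.


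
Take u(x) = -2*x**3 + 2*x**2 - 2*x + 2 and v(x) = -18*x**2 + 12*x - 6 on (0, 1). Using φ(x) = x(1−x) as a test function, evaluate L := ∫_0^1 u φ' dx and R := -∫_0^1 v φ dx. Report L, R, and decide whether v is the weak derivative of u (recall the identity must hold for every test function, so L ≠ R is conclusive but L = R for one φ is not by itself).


LHS = 3/10, RHS = 9/10. No, v is not the weak derivative of u.

u(x) = -2*x**3 + 2*x**2 - 2*x + 2, classical derivative u'(x) = -6*x**2 + 4*x - 2.
φ(x) = x(1−x), so φ'(x) = 1 - 2*x.
Note φ(0) = φ(1) = 0, so the boundary term u·φ vanishes.
LHS = ∫_0^1 u(x) φ'(x) dx = ∫_0^1 (4*x^4 - 6*x^3 + 6*x^2 - 6*x + 2) dx. Term by term:
  ∫_0^1 4*x^4 dx = 4/5;  ∫_0^1 -6*x^3 dx = -3/2;  ∫_0^1 6*x^2 dx = 2;
  ∫_0^1 -6*x dx = -3;  ∫_0^1 2 dx = 2.
Sum: 4/5 − 3/2 + 2 − 3 + 2 = 3/10.
So LHS = 3/10.
∫_0^1 v(x) φ(x) dx = ∫_0^1 (18*x^4 - 30*x^3 + 18*x^2 - 6*x) dx. Term by term:
  ∫_0^1 18*x^4 dx = 18/5;  ∫_0^1 -30*x^3 dx = -15/2;  ∫_0^1 18*x^2 dx = 6;
  ∫_0^1 -6*x dx = -3.
Sum: 18/5 − 15/2 + 6 − 3 = -9/10.
So RHS = -∫_0^1 v(x) φ(x) dx = 9/10.
LHS − RHS = -3/5 ≠ 0, so the identity fails.
(For a valid weak derivative the identity must hold for EVERY test function, in particular this one. The failure shows v is NOT the weak derivative of u.)
Correct weak derivative would be u'(x) = -6*x**2 + 4*x - 2.


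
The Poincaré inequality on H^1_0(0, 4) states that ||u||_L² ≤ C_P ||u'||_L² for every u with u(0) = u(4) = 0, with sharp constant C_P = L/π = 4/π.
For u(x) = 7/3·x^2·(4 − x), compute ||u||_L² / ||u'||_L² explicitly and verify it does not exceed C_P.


||u||_L² / ||u'||_L² = 2*sqrt(14)/7 < C_P = 4/π.

u(x) = 7/3·x^2·(4 − x), so u'(x) = 7*x*(8 - 3*x)/3.
u(x) = 7/3·x^2·(4 − x) vanishes at x = 0 and x = 4, so u ∈ H^1_0(0, 4). Differentiate via the product rule and integrate the resulting polynomials term by term.
  ∫_0^4 u² dx = ∫_0^4 (49*x^6/9 - 392*x^5/9 + 784*x^4/9) dx. Term by term:
    ∫_0^4 49*x^6/9 dx = 114688/9;  ∫_0^4 -392*x^5/9 dx = -802816/27;  ∫_0^4 784*x^4/9 dx = 802816/45.
  Sum: 114688/9 − 802816/27 + 802816/45 = 114688/135.
  ∫_0^4 (u')² dx = ∫_0^4 (49*x^4 - 784*x^3/3 + 3136*x^2/9) dx. Term by term:
    ∫_0^4 49*x^4 dx = 50176/5;  ∫_0^4 -784*x^3/3 dx = -50176/3;  ∫_0^4 3136*x^2/9 dx = 200704/27.
  Sum: 50176/5 − 50176/3 + 200704/27 = 100352/135.
∫_0^4 u² dx = 114688/135, so ||u||_L² = 128*sqrt(105)/45.
∫_0^4 (u')² dx = 100352/135, so ||u'||_L² = 224*sqrt(30)/45.
Ratio ||u||_L² / ||u'||_L² = 2*sqrt(14)/7.
Sharp Poincaré constant on H^1_0(0, 4) is C_P = L/π = 4/π, achieved by sin(π/4·x).
A polynomial bump cannot attain the sharp Poincaré constant (only the first sine eigenfunction does), so the ratio is strictly less than C_P, consistent with ||u||_L² ≤ C_P ||u'||_L².


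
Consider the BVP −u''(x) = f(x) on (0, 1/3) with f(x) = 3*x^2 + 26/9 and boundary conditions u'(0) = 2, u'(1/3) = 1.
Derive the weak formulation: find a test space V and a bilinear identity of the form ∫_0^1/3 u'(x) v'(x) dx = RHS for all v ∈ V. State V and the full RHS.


V = H^1(0, 1/3) (v unrestricted at boundary; u is determined up to an additive constant); weak form: ∫_0^1/3 u'v' dx = ∫_0^1/3 (3*x^2 + 26/9) v dx + v(1/3) − 2·v(0) for all v ∈ V.

Multiply both sides by a test function v and integrate from 0 to 1/3:
  ∫_0^1/3 −u''(x) v(x) dx = ∫_0^1/3 f(x) v(x) dx.
Integrate the LHS by parts once:
  ∫_0^1/3 −u'' v dx = −[u'(x) v(x)]_0^1/3 + ∫_0^1/3 u'(x) v'(x) dx.
Thus ∫_0^1/3 u'(x) v'(x) dx = ∫_0^1/3 f(x) v(x) dx + [u'(x) v(x)]_0^1/3.
Choose V so that boundary terms are either known or forced to vanish.
u has inhomogeneous Neumann u'(0) = 2, u'(1/3) = 1. [u' v]_0^1/3 = (1)·v(1/3) − (2)·v(0) = v(1/3) − 2·v(0). Take V = H^1(0, 1/3); boundary term becomes part of RHS.
Weak formulation: find u (satisfying any essential BC) such that ∫_0^1/3 u'(x) v'(x) dx = ∫_0^1/3 f v dx + v(1/3) − 2·v(0) for all v ∈ V (Neumann data are natural BCs: they enter the RHS as boundary terms).
Substituting f(x) = 3*x^2 + 26/9, the right-hand side is ∫_0^1/3 (3*x^2 + 26/9) v dx + v(1/3) − 2·v(0).
Compatibility check (pure Neumann): taking v ≡ 1 ∈ V gives 0 = ∫_0^1/3 f dx + (1) − (2), i.e. ∫_0^1/3 f dx must equal u'(0) − u'(1/3) = 1. Indeed ∫_0^1/3 (3*x^2 + 26/9) dx = 1, so the data are compatible. The solution is then unique only up to an additive constant (fix it e.g. by requiring ∫_0^1/3 u dx = 0).


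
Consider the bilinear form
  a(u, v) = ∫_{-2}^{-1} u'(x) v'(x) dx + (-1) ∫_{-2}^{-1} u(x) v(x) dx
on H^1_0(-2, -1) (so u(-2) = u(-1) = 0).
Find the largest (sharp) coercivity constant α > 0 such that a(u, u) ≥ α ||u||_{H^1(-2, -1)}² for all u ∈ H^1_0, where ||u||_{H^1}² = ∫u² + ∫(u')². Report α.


α = (-1 + π^2)/(1 + π^2)

Coercivity of a(·,·) on H^1_0(-2, -1) means a(u, u) ≥ α ||u||_{H^1}² for every u ∈ H^1_0.
The interval has length L = 1, and Poincaré/coercivity depend only on L. Here a(u, u) = ∫(u')² + (-1)·∫u².
Here c = -1 < 0 with |c| < (π/L)² = π^2, so coercivity still holds. The condition a(u,u) ≥ α||u||_{H^1}² reads (1−α)∫(u')² ≥ (α−c)∫u². Any admissible α is ≤ 1 (rapidly oscillating u have ∫u²/∫(u')² → 0), and α = 1 would force 0 ≥ (1−c)∫u², impossible since c < 1; so 1−α > 0. By the sharp Poincaré inequality on H^1_0 of an interval of length L, ∫(u')² ≥ (π/L)²∫u² with equality for the first sine mode sin(π(x−x₀)/L) (x₀ the left endpoint), so the inequality holds for all u iff (1−α)(π/L)² ≥ α − c, i.e. α ≤ ((π/L)² + c)/((π/L)² + 1) = (1 + c(L/π)²)/(1 + (L/π)²). (Direct route, valid since c ≤ 0: Poincaré gives c∫u² ≥ c(L/π)²∫(u')², so a(u,u) ≥ (1 + c(L/π)²)∫(u')², while ||u||_{H^1}² ≤ (1 + (L/π)²)∫(u')²; dividing yields the same α.) With (π/L)² = π^2 and c = -1, the largest admissible constant is α = ((π/L)² + c)/((π/L)² + 1).
Simplifying, α = (-1 + π^2)/(1 + π^2).


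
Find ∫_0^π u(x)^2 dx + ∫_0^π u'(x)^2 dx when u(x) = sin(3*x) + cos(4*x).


||u||_{H^1(0,π)}^2 = -204/7 + 27*π/2

u'(x) = -4*sin(4*x) + 3*cos(3*x).
Expand u² and (u')² and integrate term by term on (0, π), using: for integers n ≥ 1, ∫_0^π sin²(nx) dx = ∫_0^π cos²(nx) dx = π/2; for n ≠ n', ∫_0^π sin(nx)sin(n'x) dx = ∫_0^π cos(nx)cos(n'x) dx = 0; and by product-to-sum, ∫_0^π sin(nx)cos(n'x) dx = ½∫_0^π [sin((n+n')x) + sin((n−n')x)] dx, which is 0 when n+n' is even and 2n/(n²−n'²) when n+n' is odd (it need not vanish on (0, π)).
  u² squared terms: (1)²·∫cos(4x)² dx = 1·π/2 = π/2;  (1)²·∫sin(3x)² dx = 1·π/2 = π/2.
  u² cross terms: 2·(1)·(1)·∫cos(4x)·sin(3x) dx = 2·(-6/7) = -12/7.
  So ∫_0^π u² dx = π/2 + π/2 − 12/7 = -12/7 + π.
  (u')² squared terms: (-4)²·∫sin(4x)² dx = 16·π/2 = 8*π;  (3)²·∫cos(3x)² dx = 9·π/2 = 9*π/2.
  (u')² cross terms: 2·(-4)·(3)·∫sin(4x)·cos(3x) dx = -24·(8/7) = -192/7.
  So ∫_0^π (u')² dx = 8*π + 9*π/2 − 192/7 = -192/7 + 25*π/2.
||u||_{H^1}^2 = (-12/7 + π) + (-192/7 + 25*π/2) = -204/7 + 27*π/2.


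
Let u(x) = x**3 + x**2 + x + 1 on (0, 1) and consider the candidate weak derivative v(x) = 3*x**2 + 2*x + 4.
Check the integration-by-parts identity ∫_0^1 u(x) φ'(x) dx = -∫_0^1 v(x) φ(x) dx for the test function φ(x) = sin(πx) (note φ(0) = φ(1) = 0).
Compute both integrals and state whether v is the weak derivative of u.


LHS = -7/π + 12/π^3, RHS = -13/π + 12/π^3. No, v is not the weak derivative of u.

u(x) = x**3 + x**2 + x + 1, classical derivative u'(x) = 3*x**2 + 2*x + 1.
φ(x) = sin(πx), so φ'(x) = π*cos(π*x).
Note φ(0) = φ(1) = 0, so the boundary term u·φ vanishes.
LHS = ∫_0^1 u(x) φ'(x) dx = ∫_0^1 (π*x^3*cos(π*x) + π*x^2*cos(π*x) + π*x*cos(π*x) + π*cos(π*x)) dx. Term by term:
  ∫_0^1 π*cos(π*x) dx = 0;  ∫_0^1 π*x*cos(π*x) dx = -2/π;  ∫_0^1 π*x^2*cos(π*x) dx = -2/π;
  ∫_0^1 π*x^3*cos(π*x) dx = -3/π + 12/π^3.
Sum: 0 − 2/π − 2/π + -3/π + 12/π^3 = -7/π + 12/π^3.
So LHS = -7/π + 12/π^3.
∫_0^1 v(x) φ(x) dx = ∫_0^1 (3*x^2*sin(π*x) + 2*x*sin(π*x) + 4*sin(π*x)) dx. Term by term:
  ∫_0^1 4*sin(π*x) dx = 8/π;  ∫_0^1 2*x*sin(π*x) dx = 2/π;  ∫_0^1 3*x^2*sin(π*x) dx = -12/π^3 + 3/π.
Sum: 8/π + 2/π + -12/π^3 + 3/π = -12/π^3 + 13/π.
So RHS = -∫_0^1 v(x) φ(x) dx = -13/π + 12/π^3.
LHS − RHS = 6/π ≠ 0, so the identity fails.
(For a valid weak derivative the identity must hold for EVERY test function, in particular this one. The failure shows v is NOT the weak derivative of u.)
Correct weak derivative would be u'(x) = 3*x**2 + 2*x + 1.


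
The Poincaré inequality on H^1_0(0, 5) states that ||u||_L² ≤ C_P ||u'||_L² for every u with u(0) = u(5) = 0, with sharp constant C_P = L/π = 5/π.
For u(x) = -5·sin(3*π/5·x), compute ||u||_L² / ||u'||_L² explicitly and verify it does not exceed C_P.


||u||_L² / ||u'||_L² = 5/(3*π) < C_P = 5/π.

u(x) = -5·sin(3*π/5·x), so u'(x) = -3*π*cos(3*π*x/5).
Writing u(x) = A·sin(kπx/L) with A = -5 and k = 3, use ∫_0^L sin²(kπx/L) dx = L/2 and ∫_0^L cos²(kπx/L) dx = L/2.
u² = 25·sin²(3*π/5·x) and (u')² = 9*π^2·cos²(3*π/5·x), and each of sin², cos² integrates to L/2 = 5/2 over (0, 5).
∫_0^5 u² dx = 125/2, so ||u||_L² = 5*sqrt(10)/2.
∫_0^5 (u')² dx = 45*π^2/2, so ||u'||_L² = 3*sqrt(10)*π/2.
Ratio ||u||_L² / ||u'||_L² = 5/(3*π).
Sharp Poincaré constant on H^1_0(0, 5) is C_P = L/π = 5/π, achieved by sin(π/5·x).
This is the k = 3 harmonic; the ratio L/(kπ) is strictly less than C_P = L/π, consistent with the sharp inequality ||u||_L² ≤ C_P ||u'||_L².


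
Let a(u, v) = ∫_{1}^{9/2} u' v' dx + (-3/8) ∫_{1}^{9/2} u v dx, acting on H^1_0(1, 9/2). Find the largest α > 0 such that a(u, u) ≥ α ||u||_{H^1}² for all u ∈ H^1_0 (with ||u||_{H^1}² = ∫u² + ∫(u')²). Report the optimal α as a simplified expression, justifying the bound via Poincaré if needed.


α = (-147 + 32*π^2)/(8*(4*π^2 + 49))

Coercivity of a(·,·) on H^1_0(1, 9/2) means a(u, u) ≥ α ||u||_{H^1}² for every u ∈ H^1_0.
The interval has length L = 7/2, and Poincaré/coercivity depend only on L. Here a(u, u) = ∫(u')² + (-3/8)·∫u².
Here c = -3/8 < 0 with |c| < (π/L)² = 4*π^2/49, so coercivity still holds. The condition a(u,u) ≥ α||u||_{H^1}² reads (1−α)∫(u')² ≥ (α−c)∫u². Any admissible α is ≤ 1 (rapidly oscillating u have ∫u²/∫(u')² → 0), and α = 1 would force 0 ≥ (1−c)∫u², impossible since c < 1; so 1−α > 0. By the sharp Poincaré inequality on H^1_0 of an interval of length L, ∫(u')² ≥ (π/L)²∫u² with equality for the first sine mode sin(π(x−x₀)/L) (x₀ the left endpoint), so the inequality holds for all u iff (1−α)(π/L)² ≥ α − c, i.e. α ≤ ((π/L)² + c)/((π/L)² + 1) = (1 + c(L/π)²)/(1 + (L/π)²). (Direct route, valid since c ≤ 0: Poincaré gives c∫u² ≥ c(L/π)²∫(u')², so a(u,u) ≥ (1 + c(L/π)²)∫(u')², while ||u||_{H^1}² ≤ (1 + (L/π)²)∫(u')²; dividing yields the same α.) With (π/L)² = 4*π^2/49 and c = -3/8, the largest admissible constant is α = ((π/L)² + c)/((π/L)² + 1).
Simplifying, α = (-147 + 32*π^2)/(8*(4*π^2 + 49)).


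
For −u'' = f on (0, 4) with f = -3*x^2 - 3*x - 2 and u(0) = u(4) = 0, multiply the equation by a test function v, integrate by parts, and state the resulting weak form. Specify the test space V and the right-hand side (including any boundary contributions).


V = H^1_0(0, 4) (so v(0) = v(4) = 0); weak form: ∫_0^4 u'v' dx = ∫_0^4 (-3*x^2 - 3*x - 2) v dx for all v ∈ V.

Multiply both sides by a test function v and integrate from 0 to 4:
  ∫_0^4 −u''(x) v(x) dx = ∫_0^4 f(x) v(x) dx.
Integrate the LHS by parts once:
  ∫_0^4 −u'' v dx = −[u'(x) v(x)]_0^4 + ∫_0^4 u'(x) v'(x) dx.
Thus ∫_0^4 u'(x) v'(x) dx = ∫_0^4 f(x) v(x) dx + [u'(x) v(x)]_0^4.
Choose V so that boundary terms are either known or forced to vanish.
u is Dirichlet: u(0) = u(4) = 0. Let V = H^1_0(0, 4); then v(0) = v(4) = 0, and [u' v]_0^4 = 0.
Weak formulation: find u (satisfying any essential BC) such that ∫_0^4 u'(x) v'(x) dx = ∫_0^4 f v dx for all v ∈ V.
Substituting f(x) = -3*x^2 - 3*x - 2, the right-hand side is ∫_0^4 (-3*x^2 - 3*x - 2) v dx.


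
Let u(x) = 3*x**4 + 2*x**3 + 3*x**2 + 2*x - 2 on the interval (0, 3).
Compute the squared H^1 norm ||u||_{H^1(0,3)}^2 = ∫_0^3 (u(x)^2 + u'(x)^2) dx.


||u||_{H^1}^2 = 1594119/14

The H^1 norm (squared) on an interval (0, L) is
  ||u||_{H^1}^2 = ∫_0^L u(x)^2 dx + ∫_0^L u'(x)^2 dx.
Compute u'(x) = 12*x**3 + 6*x**2 + 6*x + 2.
Then u(x)^2 = 9*x**8 + 12*x**7 + 22*x**6 + 24*x**5 + 5*x**4 + 4*x**3 - 8*x**2 - 8*x + 4 and u'(x)^2 = 144*x**6 + 144*x**5 + 180*x**4 + 120*x**3 + 60*x**2 + 24*x + 4.
Integrate each monomial from 0 to 3 using ∫_0^3 c·x^n dx = c·3^(n+1)/(n+1):
  ∫_0^3 u(x)^2 dx = ∫_0^3 (9*x^8 + 12*x^7 + 22*x^6 + 24*x^5 + 5*x^4 + 4*x^3 - 8*x^2 - 8*x + 4) dx. Term by term:
    ∫_0^3 9*x^8 dx = 19683;  ∫_0^3 12*x^7 dx = 19683/2;  ∫_0^3 22*x^6 dx = 48114/7;
    ∫_0^3 24*x^5 dx = 2916;  ∫_0^3 5*x^4 dx = 243;  ∫_0^3 4*x^3 dx = 81;
    ∫_0^3 -8*x^2 dx = -72;  ∫_0^3 -8*x dx = -36;  ∫_0^3 4 dx = 12.
  Sum: 19683 + 19683/2 + 48114/7 + 2916 + 243 + 81 − 72 − 36 + 12 = 553587/14.
  ∫_0^3 u'(x)^2 dx = ∫_0^3 (144*x^6 + 144*x^5 + 180*x^4 + 120*x^3 + 60*x^2 + 24*x + 4) dx. Term by term:
    ∫_0^3 144*x^6 dx = 314928/7;  ∫_0^3 144*x^5 dx = 17496;  ∫_0^3 180*x^4 dx = 8748;
    ∫_0^3 120*x^3 dx = 2430;  ∫_0^3 60*x^2 dx = 540;  ∫_0^3 24*x dx = 108;
    ∫_0^3 4 dx = 12.
  Sum: 314928/7 + 17496 + 8748 + 2430 + 540 + 108 + 12 = 520266/7.
Adding: ||u||_{H^1}^2 = 553587/14 + 520266/7 = 1594119/14.


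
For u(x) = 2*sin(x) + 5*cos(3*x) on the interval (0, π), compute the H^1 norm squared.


||u||_{H^1(0,π)}^2 = 129*π

u'(x) = -15*sin(3*x) + 2*cos(x).
Expand u² and (u')² and integrate term by term on (0, π), using: for integers n ≥ 1, ∫_0^π sin²(nx) dx = ∫_0^π cos²(nx) dx = π/2; for n ≠ n', ∫_0^π sin(nx)sin(n'x) dx = ∫_0^π cos(nx)cos(n'x) dx = 0; and by product-to-sum, ∫_0^π sin(nx)cos(n'x) dx = ½∫_0^π [sin((n+n')x) + sin((n−n')x)] dx, which is 0 when n+n' is even and 2n/(n²−n'²) when n+n' is odd (it need not vanish on (0, π)).
  u² squared terms: (2)²·∫sin(x)² dx = 4·π/2 = 2*π;  (5)²·∫cos(3x)² dx = 25·π/2 = 25*π/2.
  u² cross terms: 2·(2)·(5)·∫sin(x)·cos(3x) dx = 20·(0) = 0.
  So ∫_0^π u² dx = 2*π + 25*π/2 + 0 = 29*π/2.
  (u')² squared terms: (-15)²·∫sin(3x)² dx = 225·π/2 = 225*π/2;  (2)²·∫cos(x)² dx = 4·π/2 = 2*π.
  (u')² cross terms: 2·(-15)·(2)·∫sin(3x)·cos(x) dx = -60·(0) = 0.
  So ∫_0^π (u')² dx = 225*π/2 + 2*π + 0 = 229*π/2.
||u||_{H^1}^2 = (29*π/2) + (229*π/2) = 129*π.


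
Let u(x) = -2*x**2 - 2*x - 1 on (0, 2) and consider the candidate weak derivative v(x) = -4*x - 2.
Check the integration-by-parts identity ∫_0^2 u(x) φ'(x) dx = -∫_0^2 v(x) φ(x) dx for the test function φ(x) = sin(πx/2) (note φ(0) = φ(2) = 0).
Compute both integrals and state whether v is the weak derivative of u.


LHS = 24/π, RHS = 24/π. Yes, v = u' weakly.

u(x) = -2*x**2 - 2*x - 1, classical derivative u'(x) = -4*x - 2.
φ(x) = sin(πx/2), so φ'(x) = π*cos(π*x/2)/2.
Note φ(0) = φ(2) = 0, so the boundary term u·φ vanishes.
LHS = ∫_0^2 u(x) φ'(x) dx = ∫_0^2 (-π*x^2*cos(π*x/2) - π*x*cos(π*x/2) - π*cos(π*x/2)/2) dx. Term by term:
  ∫_0^2 -π*cos(π*x/2)/2 dx = 0;  ∫_0^2 -π*x*cos(π*x/2) dx = 8/π;  ∫_0^2 -π*x^2*cos(π*x/2) dx = 16/π.
Sum: 0 + 8/π + 16/π = 24/π.
So LHS = 24/π.
∫_0^2 v(x) φ(x) dx = ∫_0^2 (-4*x*sin(π*x/2) - 2*sin(π*x/2)) dx. Term by term:
  ∫_0^2 -2*sin(π*x/2) dx = -8/π;  ∫_0^2 -4*x*sin(π*x/2) dx = -16/π.
Sum: -8/π − 16/π = -24/π.
So RHS = -∫_0^2 v(x) φ(x) dx = 24/π.
LHS = RHS, so the identity holds for this test φ.
Moreover u is smooth here and v(x) = u'(x) = -4*x - 2 pointwise, so the identity holds for every test function. Hence v is the weak derivative of u.


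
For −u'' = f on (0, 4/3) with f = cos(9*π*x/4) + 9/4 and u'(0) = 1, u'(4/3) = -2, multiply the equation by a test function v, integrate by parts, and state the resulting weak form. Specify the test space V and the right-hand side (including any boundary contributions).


V = H^1(0, 4/3) (v unrestricted at boundary; u is determined up to an additive constant); weak form: ∫_0^4/3 u'v' dx = ∫_0^4/3 (cos(9*π*x/4) + 9/4) v dx − 2·v(4/3) − v(0) for all v ∈ V.

Multiply both sides by a test function v and integrate from 0 to 4/3:
  ∫_0^4/3 −u''(x) v(x) dx = ∫_0^4/3 f(x) v(x) dx.
Integrate the LHS by parts once:
  ∫_0^4/3 −u'' v dx = −[u'(x) v(x)]_0^4/3 + ∫_0^4/3 u'(x) v'(x) dx.
Thus ∫_0^4/3 u'(x) v'(x) dx = ∫_0^4/3 f(x) v(x) dx + [u'(x) v(x)]_0^4/3.
Choose V so that boundary terms are either known or forced to vanish.
u has inhomogeneous Neumann u'(0) = 1, u'(4/3) = -2. [u' v]_0^4/3 = (-2)·v(4/3) − (1)·v(0) = − 2·v(4/3) − v(0). Take V = H^1(0, 4/3); boundary term becomes part of RHS.
Weak formulation: find u (satisfying any essential BC) such that ∫_0^4/3 u'(x) v'(x) dx = ∫_0^4/3 f v dx − 2·v(4/3) − v(0) for all v ∈ V (Neumann data are natural BCs: they enter the RHS as boundary terms).
Substituting f(x) = cos(9*π*x/4) + 9/4, the right-hand side is ∫_0^4/3 (cos(9*π*x/4) + 9/4) v dx − 2·v(4/3) − v(0).
Compatibility check (pure Neumann): taking v ≡ 1 ∈ V gives 0 = ∫_0^4/3 f dx + (-2) − (1), i.e. ∫_0^4/3 f dx must equal u'(0) − u'(4/3) = 3. Indeed ∫_0^4/3 (cos(9*π*x/4) + 9/4) dx = 3, so the data are compatible. The solution is then unique only up to an additive constant (fix it e.g. by requiring ∫_0^4/3 u dx = 0).


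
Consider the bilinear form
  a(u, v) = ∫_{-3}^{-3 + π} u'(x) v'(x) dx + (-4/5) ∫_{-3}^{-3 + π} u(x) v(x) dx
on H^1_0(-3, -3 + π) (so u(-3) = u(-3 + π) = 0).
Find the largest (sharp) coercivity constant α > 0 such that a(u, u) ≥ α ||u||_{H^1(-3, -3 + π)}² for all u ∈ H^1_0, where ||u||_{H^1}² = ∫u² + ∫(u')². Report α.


α = 1/10

Coercivity of a(·,·) on H^1_0(-3, -3 + π) means a(u, u) ≥ α ||u||_{H^1}² for every u ∈ H^1_0.
The interval has length L = π, and Poincaré/coercivity depend only on L. Here a(u, u) = ∫(u')² + (-4/5)·∫u².
Here c = -4/5 < 0 with |c| < (π/L)² = 1, so coercivity still holds. The condition a(u,u) ≥ α||u||_{H^1}² reads (1−α)∫(u')² ≥ (α−c)∫u². Any admissible α is ≤ 1 (rapidly oscillating u have ∫u²/∫(u')² → 0), and α = 1 would force 0 ≥ (1−c)∫u², impossible since c < 1; so 1−α > 0. By the sharp Poincaré inequality on H^1_0 of an interval of length L, ∫(u')² ≥ (π/L)²∫u² with equality for the first sine mode sin(π(x−x₀)/L) (x₀ the left endpoint), so the inequality holds for all u iff (1−α)(π/L)² ≥ α − c, i.e. α ≤ ((π/L)² + c)/((π/L)² + 1) = (1 + c(L/π)²)/(1 + (L/π)²). (Direct route, valid since c ≤ 0: Poincaré gives c∫u² ≥ c(L/π)²∫(u')², so a(u,u) ≥ (1 + c(L/π)²)∫(u')², while ||u||_{H^1}² ≤ (1 + (L/π)²)∫(u')²; dividing yields the same α.) With (π/L)² = 1 and c = -4/5, the largest admissible constant is α = ((π/L)² + c)/((π/L)² + 1).
Simplifying, α = 1/10.


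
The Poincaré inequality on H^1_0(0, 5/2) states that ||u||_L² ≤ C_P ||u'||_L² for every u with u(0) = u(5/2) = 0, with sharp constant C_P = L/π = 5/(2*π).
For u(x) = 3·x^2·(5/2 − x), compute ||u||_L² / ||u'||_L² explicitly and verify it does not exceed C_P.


||u||_L² / ||u'||_L² = 5*sqrt(14)/28 < C_P = 5/(2*π).

u(x) = 3·x^2·(5/2 − x), so u'(x) = 3*x*(5 - 3*x).
u(x) = 3·x^2·(5/2 − x) vanishes at x = 0 and x = 5/2, so u ∈ H^1_0(0, 5/2). Differentiate via the product rule and integrate the resulting polynomials term by term.
  ∫_0^5/2 u² dx = ∫_0^5/2 (9*x^6 - 45*x^5 + 225*x^4/4) dx. Term by term:
    ∫_0^5/2 9*x^6 dx = 703125/896;  ∫_0^5/2 -45*x^5 dx = -234375/128;  ∫_0^5/2 225*x^4/4 dx = 140625/128.
  Sum: 703125/896 − 234375/128 + 140625/128 = 46875/896.
  ∫_0^5/2 (u')² dx = ∫_0^5/2 (81*x^4 - 270*x^3 + 225*x^2) dx. Term by term:
    ∫_0^5/2 81*x^4 dx = 50625/32;  ∫_0^5/2 -270*x^3 dx = -84375/32;  ∫_0^5/2 225*x^2 dx = 9375/8.
  Sum: 50625/32 − 84375/32 + 9375/8 = 1875/16.
∫_0^5/2 u² dx = 46875/896, so ||u||_L² = 125*sqrt(42)/112.
∫_0^5/2 (u')² dx = 1875/16, so ||u'||_L² = 25*sqrt(3)/4.
Ratio ||u||_L² / ||u'||_L² = 5*sqrt(14)/28.
Sharp Poincaré constant on H^1_0(0, 5/2) is C_P = L/π = 5/(2*π), achieved by sin(2*π/5·x).
A polynomial bump cannot attain the sharp Poincaré constant (only the first sine eigenfunction does), so the ratio is strictly less than C_P, consistent with ||u||_L² ≤ C_P ||u'||_L².


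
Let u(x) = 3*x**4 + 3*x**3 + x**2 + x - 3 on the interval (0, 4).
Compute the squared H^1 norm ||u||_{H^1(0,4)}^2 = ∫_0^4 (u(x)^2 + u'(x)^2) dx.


||u||_{H^1}^2 = 101300632/105

The H^1 norm (squared) on an interval (0, L) is
  ||u||_{H^1}^2 = ∫_0^L u(x)^2 dx + ∫_0^L u'(x)^2 dx.
Compute u'(x) = 12*x**3 + 9*x**2 + 2*x + 1.
Then u(x)^2 = 9*x**8 + 18*x**7 + 15*x**6 + 12*x**5 - 11*x**4 - 16*x**3 - 5*x**2 - 6*x + 9 and u'(x)^2 = 144*x**6 + 216*x**5 + 129*x**4 + 60*x**3 + 22*x**2 + 4*x + 1.
Integrate each monomial from 0 to 4 using ∫_0^4 c·x^n dx = c·4^(n+1)/(n+1):
  ∫_0^4 u(x)^2 dx = ∫_0^4 (9*x^8 + 18*x^7 + 15*x^6 + 12*x^5 - 11*x^4 - 16*x^3 - 5*x^2 - 6*x + 9) dx. Term by term:
    ∫_0^4 9*x^8 dx = 262144;  ∫_0^4 18*x^7 dx = 147456;  ∫_0^4 15*x^6 dx = 245760/7;
    ∫_0^4 12*x^5 dx = 8192;  ∫_0^4 -11*x^4 dx = -11264/5;  ∫_0^4 -16*x^3 dx = -1024;
    ∫_0^4 -5*x^2 dx = -320/3;  ∫_0^4 -6*x dx = -48;  ∫_0^4 9 dx = 36.
  Sum: 262144 + 147456 + 245760/7 + 8192 − 11264/5 − 1024 − 320/3 − 48 + 36 = 47198036/105.
  ∫_0^4 u'(x)^2 dx = ∫_0^4 (144*x^6 + 216*x^5 + 129*x^4 + 60*x^3 + 22*x^2 + 4*x + 1) dx. Term by term:
    ∫_0^4 144*x^6 dx = 2359296/7;  ∫_0^4 216*x^5 dx = 147456;  ∫_0^4 129*x^4 dx = 132096/5;
    ∫_0^4 60*x^3 dx = 3840;  ∫_0^4 22*x^2 dx = 1408/3;  ∫_0^4 4*x dx = 32;
    ∫_0^4 1 dx = 4.
  Sum: 2359296/7 + 147456 + 132096/5 + 3840 + 1408/3 + 32 + 4 = 54102596/105.
Adding: ||u||_{H^1}^2 = 47198036/105 + 54102596/105 = 101300632/105.


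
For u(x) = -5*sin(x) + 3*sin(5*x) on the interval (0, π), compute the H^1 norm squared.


||u||_{H^1(0,π)}^2 = 142*π

u'(x) = -5*cos(x) + 15*cos(5*x).
Expand u² and (u')² and integrate term by term on (0, π), using: for integers n ≥ 1, ∫_0^π sin²(nx) dx = ∫_0^π cos²(nx) dx = π/2; for n ≠ n', ∫_0^π sin(nx)sin(n'x) dx = ∫_0^π cos(nx)cos(n'x) dx = 0; and by product-to-sum, ∫_0^π sin(nx)cos(n'x) dx = ½∫_0^π [sin((n+n')x) + sin((n−n')x)] dx, which is 0 when n+n' is even and 2n/(n²−n'²) when n+n' is odd (it need not vanish on (0, π)).
  u² squared terms: (-5)²·∫sin(x)² dx = 25·π/2 = 25*π/2;  (3)²·∫sin(5x)² dx = 9·π/2 = 9*π/2.
  u² cross terms: 2·(-5)·(3)·∫sin(x)·sin(5x) dx = -30·(0) = 0.
  So ∫_0^π u² dx = 25*π/2 + 9*π/2 + 0 = 17*π.
  (u')² squared terms: (-5)²·∫cos(x)² dx = 25·π/2 = 25*π/2;  (15)²·∫cos(5x)² dx = 225·π/2 = 225*π/2.
  (u')² cross terms: 2·(-5)·(15)·∫cos(x)·cos(5x) dx = -150·(0) = 0.
  So ∫_0^π (u')² dx = 25*π/2 + 225*π/2 + 0 = 125*π.
||u||_{H^1}^2 = (17*π) + (125*π) = 142*π.


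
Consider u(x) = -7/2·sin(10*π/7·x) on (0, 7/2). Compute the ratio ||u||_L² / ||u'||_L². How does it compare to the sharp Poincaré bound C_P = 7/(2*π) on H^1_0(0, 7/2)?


||u||_L² / ||u'||_L² = 7/(10*π) < C_P = 7/(2*π).

u(x) = -7/2·sin(10*π/7·x), so u'(x) = -5*π*cos(10*π*x/7).
Writing u(x) = A·sin(kπx/L) with A = -7/2 and k = 5, use ∫_0^L sin²(kπx/L) dx = L/2 and ∫_0^L cos²(kπx/L) dx = L/2.
u² = 49/4·sin²(10*π/7·x) and (u')² = 25*π^2·cos²(10*π/7·x), and each of sin², cos² integrates to L/2 = 7/4 over (0, 7/2).
∫_0^7/2 u² dx = 343/16, so ||u||_L² = 7*sqrt(7)/4.
∫_0^7/2 (u')² dx = 175*π^2/4, so ||u'||_L² = 5*sqrt(7)*π/2.
Ratio ||u||_L² / ||u'||_L² = 7/(10*π).
Sharp Poincaré constant on H^1_0(0, 7/2) is C_P = L/π = 7/(2*π), achieved by sin(2*π/7·x).
This is the k = 5 harmonic; the ratio L/(kπ) is strictly less than C_P = L/π, consistent with the sharp inequality ||u||_L² ≤ C_P ||u'||_L².


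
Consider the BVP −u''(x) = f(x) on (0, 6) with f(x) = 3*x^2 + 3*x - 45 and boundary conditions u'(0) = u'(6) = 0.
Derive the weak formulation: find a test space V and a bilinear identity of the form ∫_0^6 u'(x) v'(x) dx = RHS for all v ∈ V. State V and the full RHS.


V = H^1(0, 6) (no boundary constraint on v; u is determined up to an additive constant); weak form: ∫_0^6 u'v' dx = ∫_0^6 (3*x^2 + 3*x - 45) v dx for all v ∈ V.

Multiply both sides by a test function v and integrate from 0 to 6:
  ∫_0^6 −u''(x) v(x) dx = ∫_0^6 f(x) v(x) dx.
Integrate the LHS by parts once:
  ∫_0^6 −u'' v dx = −[u'(x) v(x)]_0^6 + ∫_0^6 u'(x) v'(x) dx.
Thus ∫_0^6 u'(x) v'(x) dx = ∫_0^6 f(x) v(x) dx + [u'(x) v(x)]_0^6.
Choose V so that boundary terms are either known or forced to vanish.
u has homogeneous Neumann: u'(0) = u'(6) = 0. So [u' v]_0^6 = 0·v(6) − 0·v(0) = 0 for any v; take V = H^1(0, 6).
Weak formulation: find u (satisfying any essential BC) such that ∫_0^6 u'(x) v'(x) dx = ∫_0^6 f v dx for all v ∈ V (homogeneous Neumann, so boundary terms vanish).
Substituting f(x) = 3*x^2 + 3*x - 45, the right-hand side is ∫_0^6 (3*x^2 + 3*x - 45) v dx.
Compatibility check (pure Neumann): taking v ≡ 1 ∈ V gives 0 = ∫_0^6 f dx + (0) − (0), i.e. ∫_0^6 f dx must equal u'(0) − u'(6) = 0. Indeed ∫_0^6 (3*x^2 + 3*x - 45) dx = 0, so the data are compatible. The solution is then unique only up to an additive constant (fix it e.g. by requiring ∫_0^6 u dx = 0).


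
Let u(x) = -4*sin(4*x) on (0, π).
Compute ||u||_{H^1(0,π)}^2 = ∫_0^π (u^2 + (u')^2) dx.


||u||_{H^1(0,π)}^2 = 136*π

u'(x) = -16*cos(4*x).
Expand u² and (u')² and integrate term by term on (0, π), using: for integers n ≥ 1, ∫_0^π sin²(nx) dx = ∫_0^π cos²(nx) dx = π/2; for n ≠ n', ∫_0^π sin(nx)sin(n'x) dx = ∫_0^π cos(nx)cos(n'x) dx = 0; and by product-to-sum, ∫_0^π sin(nx)cos(n'x) dx = ½∫_0^π [sin((n+n')x) + sin((n−n')x)] dx, which is 0 when n+n' is even and 2n/(n²−n'²) when n+n' is odd (it need not vanish on (0, π)).
  u² squared terms: (-4)²·∫sin(4x)² dx = 16·π/2 = 8*π.
  So ∫_0^π u² dx = 8*π.
  (u')² squared terms: (-16)²·∫cos(4x)² dx = 256·π/2 = 128*π.
  So ∫_0^π (u')² dx = 128*π.
||u||_{H^1}^2 = (8*π) + (128*π) = 136*π.


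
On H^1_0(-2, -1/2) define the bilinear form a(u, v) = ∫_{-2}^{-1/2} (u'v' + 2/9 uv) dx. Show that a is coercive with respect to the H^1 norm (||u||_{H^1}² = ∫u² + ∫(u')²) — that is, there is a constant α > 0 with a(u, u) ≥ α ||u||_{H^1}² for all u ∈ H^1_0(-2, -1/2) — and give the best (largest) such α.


α = 2*(1 + 2*π^2)/(9 + 4*π^2)

Coercivity of a(·,·) on H^1_0(-2, -1/2) means a(u, u) ≥ α ||u||_{H^1}² for every u ∈ H^1_0.
The interval has length L = 3/2, and Poincaré/coercivity depend only on L. Here a(u, u) = ∫(u')² + (2/9)·∫u².
Here 0 < c = 2/9 < 1. The condition a(u,u) ≥ α||u||_{H^1}² reads (1−α)∫(u')² ≥ (α−c)∫u². Any admissible α is ≤ 1 (rapidly oscillating u have ∫u²/∫(u')² → 0), and α = 1 would force 0 ≥ (1−c)∫u², impossible since c < 1; so 1−α > 0. By the sharp Poincaré inequality on H^1_0 of an interval of length L, ∫(u')² ≥ (π/L)²∫u² with equality for the first sine mode sin(π(x−x₀)/L) (x₀ the left endpoint), so the inequality holds for all u iff (1−α)(π/L)² ≥ α − c, i.e. α ≤ ((π/L)² + c)/((π/L)² + 1) = (1 + c(L/π)²)/(1 + (L/π)²). With (π/L)² = 4*π^2/9 and c = 2/9, the largest admissible constant is α = ((π/L)² + c)/((π/L)² + 1).
Simplifying, α = 2*(1 + 2*π^2)/(9 + 4*π^2).


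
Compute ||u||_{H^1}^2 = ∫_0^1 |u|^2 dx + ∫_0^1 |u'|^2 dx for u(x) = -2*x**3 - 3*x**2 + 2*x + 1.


||u||_{H^1}^2 = 2342/105

The H^1 norm (squared) on an interval (0, L) is
  ||u||_{H^1}^2 = ∫_0^L u(x)^2 dx + ∫_0^L u'(x)^2 dx.
Compute u'(x) = -6*x**2 - 6*x + 2.
Then u(x)^2 = 4*x**6 + 12*x**5 + x**4 - 16*x**3 - 2*x**2 + 4*x + 1 and u'(x)^2 = 36*x**4 + 72*x**3 + 12*x**2 - 24*x + 4.
Integrate each monomial from 0 to 1 using ∫_0^1 c·x^n dx = c·1^(n+1)/(n+1):
  ∫_0^1 u(x)^2 dx = ∫_0^1 (4*x^6 + 12*x^5 + x^4 - 16*x^3 - 2*x^2 + 4*x + 1) dx. Term by term:
    ∫_0^1 4*x^6 dx = 4/7;  ∫_0^1 12*x^5 dx = 2;  ∫_0^1 x^4 dx = 1/5;
    ∫_0^1 -16*x^3 dx = -4;  ∫_0^1 -2*x^2 dx = -2/3;  ∫_0^1 4*x dx = 2;
    ∫_0^1 1 dx = 1.
  Sum: 4/7 + 2 + 1/5 − 4 − 2/3 + 2 + 1 = 116/105.
  ∫_0^1 u'(x)^2 dx = ∫_0^1 (36*x^4 + 72*x^3 + 12*x^2 - 24*x + 4) dx. Term by term:
    ∫_0^1 36*x^4 dx = 36/5;  ∫_0^1 72*x^3 dx = 18;  ∫_0^1 12*x^2 dx = 4;
    ∫_0^1 -24*x dx = -12;  ∫_0^1 4 dx = 4.
  Sum: 36/5 + 18 + 4 − 12 + 4 = 106/5.
Adding: ||u||_{H^1}^2 = 116/105 + 106/5 = 2342/105.


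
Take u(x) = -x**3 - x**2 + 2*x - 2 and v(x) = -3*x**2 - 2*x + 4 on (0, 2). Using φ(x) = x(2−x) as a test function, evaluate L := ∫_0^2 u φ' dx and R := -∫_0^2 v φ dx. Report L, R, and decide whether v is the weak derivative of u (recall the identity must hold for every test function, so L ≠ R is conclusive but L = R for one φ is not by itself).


LHS = 24/5, RHS = 32/15. No, v is not the weak derivative of u.

u(x) = -x**3 - x**2 + 2*x - 2, classical derivative u'(x) = -3*x**2 - 2*x + 2.
φ(x) = x(2−x), so φ'(x) = 2 - 2*x.
Note φ(0) = φ(2) = 0, so the boundary term u·φ vanishes.
LHS = ∫_0^2 u(x) φ'(x) dx = ∫_0^2 (2*x^4 - 6*x^2 + 8*x - 4) dx. Term by term:
  ∫_0^2 2*x^4 dx = 64/5;  ∫_0^2 -6*x^2 dx = -16;  ∫_0^2 8*x dx = 16;
  ∫_0^2 -4 dx = -8.
Sum: 64/5 − 16 + 16 − 8 = 24/5.
So LHS = 24/5.
∫_0^2 v(x) φ(x) dx = ∫_0^2 (3*x^4 - 4*x^3 - 8*x^2 + 8*x) dx. Term by term:
  ∫_0^2 3*x^4 dx = 96/5;  ∫_0^2 -4*x^3 dx = -16;  ∫_0^2 -8*x^2 dx = -64/3;
  ∫_0^2 8*x dx = 16.
Sum: 96/5 − 16 − 64/3 + 16 = -32/15.
So RHS = -∫_0^2 v(x) φ(x) dx = 32/15.
LHS − RHS = 8/3 ≠ 0, so the identity fails.
(For a valid weak derivative the identity must hold for EVERY test function, in particular this one. The failure shows v is NOT the weak derivative of u.)
Correct weak derivative would be u'(x) = -3*x**2 - 2*x + 2.


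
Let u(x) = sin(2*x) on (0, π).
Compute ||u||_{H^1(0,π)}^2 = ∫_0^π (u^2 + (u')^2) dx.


||u||_{H^1(0,π)}^2 = 5*π/2

u'(x) = 2*cos(2*x).
Expand u² and (u')² and integrate term by term on (0, π), using: for integers n ≥ 1, ∫_0^π sin²(nx) dx = ∫_0^π cos²(nx) dx = π/2; for n ≠ n', ∫_0^π sin(nx)sin(n'x) dx = ∫_0^π cos(nx)cos(n'x) dx = 0; and by product-to-sum, ∫_0^π sin(nx)cos(n'x) dx = ½∫_0^π [sin((n+n')x) + sin((n−n')x)] dx, which is 0 when n+n' is even and 2n/(n²−n'²) when n+n' is odd (it need not vanish on (0, π)).
  u² squared terms: (1)²·∫sin(2x)² dx = 1·π/2 = π/2.
  So ∫_0^π u² dx = π/2.
  (u')² squared terms: (2)²·∫cos(2x)² dx = 4·π/2 = 2*π.
  So ∫_0^π (u')² dx = 2*π.
||u||_{H^1}^2 = (π/2) + (2*π) = 5*π/2.


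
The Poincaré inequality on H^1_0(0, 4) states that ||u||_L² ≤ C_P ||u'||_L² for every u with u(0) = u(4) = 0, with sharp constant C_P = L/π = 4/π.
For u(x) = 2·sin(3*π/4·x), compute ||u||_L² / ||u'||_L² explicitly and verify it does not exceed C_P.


||u||_L² / ||u'||_L² = 4/(3*π) < C_P = 4/π.

u(x) = 2·sin(3*π/4·x), so u'(x) = 3*π*cos(3*π*x/4)/2.
Writing u(x) = A·sin(kπx/L) with A = 2 and k = 3, use ∫_0^L sin²(kπx/L) dx = L/2 and ∫_0^L cos²(kπx/L) dx = L/2.
u² = 4·sin²(3*π/4·x) and (u')² = 9*π^2/4·cos²(3*π/4·x), and each of sin², cos² integrates to L/2 = 2 over (0, 4).
∫_0^4 u² dx = 8, so ||u||_L² = 2*sqrt(2).
∫_0^4 (u')² dx = 9*π^2/2, so ||u'||_L² = 3*sqrt(2)*π/2.
Ratio ||u||_L² / ||u'||_L² = 4/(3*π).
Sharp Poincaré constant on H^1_0(0, 4) is C_P = L/π = 4/π, achieved by sin(π/4·x).
This is the k = 3 harmonic; the ratio L/(kπ) is strictly less than C_P = L/π, consistent with the sharp inequality ||u||_L² ≤ C_P ||u'||_L².
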